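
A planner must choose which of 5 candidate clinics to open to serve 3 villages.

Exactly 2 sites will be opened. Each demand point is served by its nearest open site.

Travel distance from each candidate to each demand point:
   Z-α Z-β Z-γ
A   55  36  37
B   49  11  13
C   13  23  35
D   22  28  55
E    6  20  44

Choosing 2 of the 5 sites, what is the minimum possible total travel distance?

Open {B, E}.
  Z-α→E 6, Z-β→B 11, Z-γ→B 13  ⇒ total 30.
Compare {B, C}: total 37.
Compare {B, D}: total 46.
No size-2 selection does better; minimum is 30.

30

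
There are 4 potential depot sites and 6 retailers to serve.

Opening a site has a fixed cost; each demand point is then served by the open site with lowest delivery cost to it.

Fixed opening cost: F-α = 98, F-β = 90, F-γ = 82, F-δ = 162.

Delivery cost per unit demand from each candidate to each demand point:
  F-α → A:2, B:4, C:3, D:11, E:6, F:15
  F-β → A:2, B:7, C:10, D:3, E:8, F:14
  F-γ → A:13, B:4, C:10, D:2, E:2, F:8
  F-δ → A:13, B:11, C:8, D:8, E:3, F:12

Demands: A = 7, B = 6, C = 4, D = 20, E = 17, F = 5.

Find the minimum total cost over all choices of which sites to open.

344

Open {F-α, F-γ}: assign each demand point to its cheapest open site.
  A→F-α 7×2=14, B→F-α 6×4=24, C→F-α 4×3=12, D→F-γ 20×2=40, E→F-γ 17×2=34, F→F-γ 5×8=40
  delivery cost 164, fixed 180 → total 344.
Compare {F-γ}: delivery cost 269 + fixed 82 = 351.
Compare {F-β, F-γ}: delivery cost 192 + fixed 172 = 364.
Compare {F-α, F-β, F-γ}: delivery cost 164 + fixed 270 = 434.
All other subsets cost ≥ 351. Minimum total cost: 344.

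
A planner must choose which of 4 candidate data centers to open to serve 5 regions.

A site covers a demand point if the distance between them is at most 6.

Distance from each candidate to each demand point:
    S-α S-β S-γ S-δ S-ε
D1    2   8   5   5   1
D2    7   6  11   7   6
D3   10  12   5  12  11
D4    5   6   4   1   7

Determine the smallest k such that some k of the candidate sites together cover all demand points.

2

Coverage sets (demand points within 6 of each site):
  D1: {S-α, S-γ, S-δ, S-ε}
  D2: {S-β, S-ε}
  D3: {S-γ}
  D4: {S-α, S-β, S-γ, S-δ}
No single site covers all 5 demand points.
But {D1, D2} covers everything, so the minimum is 2.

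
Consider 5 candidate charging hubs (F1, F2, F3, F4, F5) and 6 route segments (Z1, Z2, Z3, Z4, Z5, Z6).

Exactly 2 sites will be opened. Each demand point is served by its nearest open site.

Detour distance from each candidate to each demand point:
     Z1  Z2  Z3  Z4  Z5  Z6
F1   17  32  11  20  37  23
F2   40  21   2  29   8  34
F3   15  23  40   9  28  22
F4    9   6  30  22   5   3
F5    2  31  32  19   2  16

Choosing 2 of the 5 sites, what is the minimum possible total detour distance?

47

Open {F2, F4}.
  Z1→F4 9, Z2→F4 6, Z3→F2 2, Z4→F4 22, Z5→F4 5, Z6→F4 3  ⇒ total 47.
Compare {F1, F4}: total 54.
Compare {F2, F5}: total 62.
No size-2 selection does better; minimum is 47.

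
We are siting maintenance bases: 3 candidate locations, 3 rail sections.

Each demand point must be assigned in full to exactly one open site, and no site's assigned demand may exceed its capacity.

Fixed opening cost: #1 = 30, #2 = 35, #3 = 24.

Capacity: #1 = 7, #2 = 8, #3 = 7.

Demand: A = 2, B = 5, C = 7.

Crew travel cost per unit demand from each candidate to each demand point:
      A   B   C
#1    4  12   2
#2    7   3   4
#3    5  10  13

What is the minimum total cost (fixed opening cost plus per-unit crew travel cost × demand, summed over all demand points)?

108

Open {#1, #2}; cheapest assignment that respects the capacities:
  #1 (cap 7, load 7): C — cost 7×2 = 14
  #2 (cap 8, load 7): A, B — cost 2×7 + 5×3 = 29
  Shipping 43, fixed 65 → total 108.
  Any other capacity-feasible assignment to {#1, #2} ships for at least 43.
Compare {#1, #3}: its best feasible assignment gives total 128.
Compare {#1, #2, #3}: its best feasible assignment gives total 128.
Every other set of open sites that can feasibly serve all demand totals ≥ 128 even under its best assignment. Minimum: 108.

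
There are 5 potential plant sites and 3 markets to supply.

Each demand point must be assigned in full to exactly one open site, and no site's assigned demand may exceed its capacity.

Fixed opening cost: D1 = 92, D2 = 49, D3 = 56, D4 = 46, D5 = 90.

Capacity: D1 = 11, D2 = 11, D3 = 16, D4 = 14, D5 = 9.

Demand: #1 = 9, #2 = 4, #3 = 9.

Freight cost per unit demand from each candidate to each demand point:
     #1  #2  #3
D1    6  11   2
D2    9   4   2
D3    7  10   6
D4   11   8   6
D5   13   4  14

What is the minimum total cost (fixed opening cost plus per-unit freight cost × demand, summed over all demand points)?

226

Open {D2, D3}; cheapest assignment that respects the capacities:
  D2 (cap 11, load 9): #3 — cost 9×2 = 18
  D3 (cap 16, load 13): #1, #2 — cost 9×7 + 4×10 = 103
  Shipping 121, fixed 105 → total 226.
  Any other capacity-feasible assignment to {D2, D3} ships for at least 121.
Compare {D2, D4}: its best feasible assignment gives total 244.
Compare {D3, D4}: its best feasible assignment gives total 251.
Every other set of open sites that can feasibly serve all demand totals ≥ 244 even under its best assignment. Minimum: 226.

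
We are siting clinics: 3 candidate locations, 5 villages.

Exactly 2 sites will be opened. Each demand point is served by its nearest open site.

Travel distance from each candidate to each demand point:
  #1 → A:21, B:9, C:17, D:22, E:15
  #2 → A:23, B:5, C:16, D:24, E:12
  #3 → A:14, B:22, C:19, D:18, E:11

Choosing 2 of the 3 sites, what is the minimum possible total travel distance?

64

Open {#2, #3}.
  A→#3 14, B→#2 5, C→#2 16, D→#3 18, E→#3 11  ⇒ total 64.
Compare {#1, #3}: total 69.
Compare {#1, #2}: total 76.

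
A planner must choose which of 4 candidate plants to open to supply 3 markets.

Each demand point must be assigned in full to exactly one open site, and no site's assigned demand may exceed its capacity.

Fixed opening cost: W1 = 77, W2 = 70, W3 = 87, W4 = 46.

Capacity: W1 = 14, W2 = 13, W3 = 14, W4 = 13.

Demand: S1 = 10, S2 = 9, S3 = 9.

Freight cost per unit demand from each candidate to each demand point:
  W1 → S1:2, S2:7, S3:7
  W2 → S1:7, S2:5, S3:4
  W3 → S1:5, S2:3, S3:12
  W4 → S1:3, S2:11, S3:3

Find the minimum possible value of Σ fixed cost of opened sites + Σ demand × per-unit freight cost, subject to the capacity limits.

Open {W1, W3, W4}; cheapest assignment that respects the capacities:
  W1 (cap 14, load 10): S1 — cost 10×2 = 20
  W3 (cap 14, load 9): S2 — cost 9×3 = 27
  W4 (cap 13, load 9): S3 — cost 9×3 = 27
  Shipping 74, fixed 210 → total 284.
  Any other capacity-feasible assignment to {W1, W3, W4} ships for at least 74.
Compare {W1, W2, W4}: its best feasible assignment gives total 285.
Compare {W2, W3, W4}: its best feasible assignment gives total 296.
Every other set of open sites that can feasibly serve all demand totals ≥ 285 even under its best assignment. Minimum: 284.

284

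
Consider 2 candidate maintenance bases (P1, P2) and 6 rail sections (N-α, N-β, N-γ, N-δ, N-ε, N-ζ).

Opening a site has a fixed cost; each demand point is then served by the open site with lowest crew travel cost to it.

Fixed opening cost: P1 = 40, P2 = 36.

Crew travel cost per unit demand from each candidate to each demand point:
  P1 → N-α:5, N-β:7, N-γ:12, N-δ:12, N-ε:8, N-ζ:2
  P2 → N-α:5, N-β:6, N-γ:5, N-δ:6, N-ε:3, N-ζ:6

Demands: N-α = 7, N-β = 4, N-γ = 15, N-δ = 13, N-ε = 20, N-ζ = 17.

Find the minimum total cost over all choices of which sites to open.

Open {P1, P2}: assign each demand point to its cheapest open site.
  N-α→P1 7×5=35, N-β→P2 4×6=24, N-γ→P2 15×5=75, N-δ→P2 13×6=78, N-ε→P2 20×3=60, N-ζ→P1 17×2=34
  crew travel cost 306, fixed 76 → total 382.
Compare {P2}: crew travel cost 374 + fixed 36 = 410.
Compare {P1}: crew travel cost 593 + fixed 40 = 633.

382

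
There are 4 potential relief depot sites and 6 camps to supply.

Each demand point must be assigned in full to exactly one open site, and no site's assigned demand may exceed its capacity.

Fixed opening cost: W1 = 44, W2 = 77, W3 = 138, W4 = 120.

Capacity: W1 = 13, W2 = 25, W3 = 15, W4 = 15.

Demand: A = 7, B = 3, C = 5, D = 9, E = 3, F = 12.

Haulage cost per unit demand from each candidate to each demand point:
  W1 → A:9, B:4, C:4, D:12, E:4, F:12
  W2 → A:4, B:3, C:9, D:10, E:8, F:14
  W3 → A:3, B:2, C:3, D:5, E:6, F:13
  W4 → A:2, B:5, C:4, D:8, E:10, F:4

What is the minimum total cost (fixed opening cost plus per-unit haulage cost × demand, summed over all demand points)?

447

Open {W2, W4}; cheapest assignment that respects the capacities:
  W2 (cap 25, load 24): A, B, C, D — cost 7×4 + 3×3 + 5×9 + 9×10 = 172
  W4 (cap 15, load 15): E, F — cost 3×10 + 12×4 = 78
  Shipping 250, fixed 197 → total 447.
  Any other capacity-feasible assignment to {W2, W4} ships for at least 250.
Compare {W1, W2, W4}: its best feasible assignment gives total 448.
Compare {W1, W3, W4}: its best feasible assignment gives total 497.
Every other set of open sites that can feasibly serve all demand totals ≥ 448 even under its best assignment. Minimum: 447.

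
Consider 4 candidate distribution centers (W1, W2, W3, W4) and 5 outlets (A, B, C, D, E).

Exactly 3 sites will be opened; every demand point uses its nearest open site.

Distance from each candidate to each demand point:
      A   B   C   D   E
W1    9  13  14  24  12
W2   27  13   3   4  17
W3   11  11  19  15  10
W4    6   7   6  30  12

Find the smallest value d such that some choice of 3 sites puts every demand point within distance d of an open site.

10

Open {W2, W3, W4}.
  Farthest demand point is E at distance 10 (to W3); all others are ≤ 10.
With {W1, W2, W3} the worst case is 11.
With {W1, W2, W4} the worst case is 12.
No size-3 selection achieves below 10.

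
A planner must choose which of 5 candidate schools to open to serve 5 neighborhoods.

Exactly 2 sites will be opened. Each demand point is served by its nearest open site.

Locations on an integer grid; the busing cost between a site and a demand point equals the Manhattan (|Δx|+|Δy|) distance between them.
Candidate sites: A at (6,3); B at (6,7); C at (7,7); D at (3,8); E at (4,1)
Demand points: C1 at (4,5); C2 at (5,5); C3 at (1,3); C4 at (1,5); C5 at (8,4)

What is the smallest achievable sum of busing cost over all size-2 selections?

20

Open {A, D}.
  C1→A 4, C2→A 3, C3→A 5, C4→D 5, C5→A 3  ⇒ total 20.
Compare {A, B}: total 22.
Compare {A, C}: total 22.
No size-2 selection does better; minimum is 20.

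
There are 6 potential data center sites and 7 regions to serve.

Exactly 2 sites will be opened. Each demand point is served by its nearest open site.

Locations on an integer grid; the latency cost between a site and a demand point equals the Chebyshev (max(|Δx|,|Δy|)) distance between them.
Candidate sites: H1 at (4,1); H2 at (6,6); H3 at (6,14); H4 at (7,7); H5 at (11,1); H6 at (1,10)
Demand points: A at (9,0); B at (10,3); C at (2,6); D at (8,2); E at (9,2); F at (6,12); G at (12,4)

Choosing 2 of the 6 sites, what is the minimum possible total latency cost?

Open {H5, H6}.
  A→H5 2, B→H5 2, C→H6 4, D→H5 3, E→H5 2, F→H6 5, G→H5 3  ⇒ total 21.
Compare {H2, H5}: total 22.
Compare {H3, H5}: total 22.
No size-2 selection does better; minimum is 21.

21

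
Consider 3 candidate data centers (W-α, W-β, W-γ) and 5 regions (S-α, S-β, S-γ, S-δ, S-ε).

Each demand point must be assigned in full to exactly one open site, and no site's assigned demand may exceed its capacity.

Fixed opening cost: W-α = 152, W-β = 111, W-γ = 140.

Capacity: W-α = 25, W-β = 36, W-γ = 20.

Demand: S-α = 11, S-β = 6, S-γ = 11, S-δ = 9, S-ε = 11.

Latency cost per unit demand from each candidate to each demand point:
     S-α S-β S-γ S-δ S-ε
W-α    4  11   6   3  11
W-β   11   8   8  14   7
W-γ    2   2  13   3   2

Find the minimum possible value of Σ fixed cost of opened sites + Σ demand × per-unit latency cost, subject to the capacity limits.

Open {W-β, W-γ}; cheapest assignment that respects the capacities:
  W-β (cap 36, load 28): S-β, S-γ, S-ε — cost 6×8 + 11×8 + 11×7 = 213
  W-γ (cap 20, load 20): S-α, S-δ — cost 11×2 + 9×3 = 49
  Shipping 262, fixed 251 → total 513.
  Any other capacity-feasible assignment to {W-β, W-γ} ships for at least 262.
Compare {W-α, W-β}: its best feasible assignment gives total 547.
Compare {W-α, W-β, W-γ}: its best feasible assignment gives total 596.
Every other set of open sites that can feasibly serve all demand totals ≥ 547 even under its best assignment. Minimum: 513.

513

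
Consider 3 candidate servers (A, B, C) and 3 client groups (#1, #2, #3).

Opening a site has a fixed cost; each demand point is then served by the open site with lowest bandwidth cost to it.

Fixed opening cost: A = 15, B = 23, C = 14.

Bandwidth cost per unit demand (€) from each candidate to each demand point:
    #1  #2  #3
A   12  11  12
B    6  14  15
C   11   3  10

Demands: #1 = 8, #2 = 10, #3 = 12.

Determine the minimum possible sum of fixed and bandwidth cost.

235

Open {B, C}: assign each demand point to its cheapest open site.
  #1→B 8×6=48, #2→C 10×3=30, #3→C 12×10=120
  bandwidth cost 198, fixed 37 → total 235.
Compare {A, B, C}: bandwidth cost 198 + fixed 52 = 250.
Compare {C}: bandwidth cost 238 + fixed 14 = 252.
Compare {A, C}: bandwidth cost 238 + fixed 29 = 267.
All other subsets cost ≥ 250. Minimum total cost: 235.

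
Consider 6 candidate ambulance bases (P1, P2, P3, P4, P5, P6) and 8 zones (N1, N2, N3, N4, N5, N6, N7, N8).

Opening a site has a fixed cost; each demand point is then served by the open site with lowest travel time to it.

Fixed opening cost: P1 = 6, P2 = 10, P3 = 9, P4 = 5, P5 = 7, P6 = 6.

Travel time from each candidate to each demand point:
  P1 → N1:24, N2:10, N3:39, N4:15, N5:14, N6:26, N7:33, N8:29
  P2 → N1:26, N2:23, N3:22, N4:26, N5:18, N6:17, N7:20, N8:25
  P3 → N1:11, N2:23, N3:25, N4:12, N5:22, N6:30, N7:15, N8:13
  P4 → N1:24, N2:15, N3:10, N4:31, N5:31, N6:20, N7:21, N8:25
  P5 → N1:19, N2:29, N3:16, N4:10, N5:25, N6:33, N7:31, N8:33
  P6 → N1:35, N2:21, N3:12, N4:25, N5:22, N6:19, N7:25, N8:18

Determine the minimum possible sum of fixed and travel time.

Open {P1, P3, P4}: assign each demand point to its cheapest open site.
  N1→P3 11, N2→P1 10, N3→P4 10, N4→P3 12, N5→P1 14, N6→P4 20, N7→P3 15, N8→P3 13
  travel time 105, fixed 20 → total 125.
Compare {P1, P3, P6}: travel time 106 + fixed 21 = 127.
Compare {P1, P3, P4, P5}: travel time 103 + fixed 27 = 130.
Compare {P1, P3, P4, P6}: travel time 104 + fixed 26 = 130.
All other subsets cost ≥ 127. Minimum total cost: 125.

125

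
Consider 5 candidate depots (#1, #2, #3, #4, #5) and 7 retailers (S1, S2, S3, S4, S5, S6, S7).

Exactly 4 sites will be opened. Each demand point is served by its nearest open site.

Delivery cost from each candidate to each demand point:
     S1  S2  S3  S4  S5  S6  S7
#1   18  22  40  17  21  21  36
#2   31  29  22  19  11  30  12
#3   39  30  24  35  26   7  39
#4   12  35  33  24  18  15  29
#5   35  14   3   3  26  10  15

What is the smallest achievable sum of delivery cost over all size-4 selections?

62

Open {#2, #3, #4, #5}.
  S1→#4 12, S2→#5 14, S3→#5 3, S4→#5 3, S5→#2 11, S6→#3 7, S7→#2 12  ⇒ total 62.
Compare {#1, #2, #4, #5}: total 65.
Compare {#1, #2, #3, #5}: total 68.
No size-4 selection does better; minimum is 62.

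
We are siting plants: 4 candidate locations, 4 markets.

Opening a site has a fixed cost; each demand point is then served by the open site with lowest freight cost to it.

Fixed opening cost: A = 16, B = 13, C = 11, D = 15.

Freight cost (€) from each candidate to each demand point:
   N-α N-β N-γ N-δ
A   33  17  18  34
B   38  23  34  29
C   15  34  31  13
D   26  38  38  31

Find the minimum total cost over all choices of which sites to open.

Open {A, C}: assign each demand point to its cheapest open site.
  N-α→C 15, N-β→A 17, N-γ→A 18, N-δ→C 13
  freight cost 63, fixed 27 → total 90.
Compare {A, B, C}: freight cost 63 + fixed 40 = 103.
Compare {C}: freight cost 93 + fixed 11 = 104.
Compare {A, C, D}: freight cost 63 + fixed 42 = 105.
All other subsets cost ≥ 103. Minimum total cost: 90.

90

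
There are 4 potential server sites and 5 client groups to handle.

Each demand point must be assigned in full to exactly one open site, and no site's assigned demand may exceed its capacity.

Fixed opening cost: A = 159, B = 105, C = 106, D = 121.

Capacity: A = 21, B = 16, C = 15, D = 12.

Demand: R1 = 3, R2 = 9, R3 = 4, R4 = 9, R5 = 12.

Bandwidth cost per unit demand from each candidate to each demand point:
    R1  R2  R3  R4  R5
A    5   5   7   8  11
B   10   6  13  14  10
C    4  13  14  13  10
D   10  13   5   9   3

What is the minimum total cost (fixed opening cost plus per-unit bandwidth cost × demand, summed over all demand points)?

568

Open {A, B}; cheapest assignment that respects the capacities:
  A (cap 21, load 21): R1, R2, R4 — cost 3×5 + 9×5 + 9×8 = 132
  B (cap 16, load 16): R3, R5 — cost 4×13 + 12×10 = 172
  Shipping 304, fixed 264 → total 568.
  Any other capacity-feasible assignment to {A, B} ships for at least 304.
Compare {A, B, D}: its best feasible assignment gives total 590.
Compare {B, C, D}: its best feasible assignment gives total 603.
Every other set of open sites that can feasibly serve all demand totals ≥ 590 even under its best assignment. Minimum: 568.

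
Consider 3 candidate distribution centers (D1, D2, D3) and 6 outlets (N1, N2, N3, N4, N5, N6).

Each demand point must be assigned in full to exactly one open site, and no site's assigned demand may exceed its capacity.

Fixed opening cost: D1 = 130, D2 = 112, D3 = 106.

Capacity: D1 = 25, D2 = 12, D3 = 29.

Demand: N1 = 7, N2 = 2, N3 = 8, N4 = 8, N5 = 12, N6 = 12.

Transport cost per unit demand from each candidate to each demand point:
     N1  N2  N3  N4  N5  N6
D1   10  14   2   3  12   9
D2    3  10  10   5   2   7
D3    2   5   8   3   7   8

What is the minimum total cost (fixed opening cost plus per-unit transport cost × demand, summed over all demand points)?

Open {D1, D3}; cheapest assignment that respects the capacities:
  D1 (cap 25, load 20): N3, N6 — cost 8×2 + 12×9 = 124
  D3 (cap 29, load 29): N1, N2, N4, N5 — cost 7×2 + 2×5 + 8×3 + 12×7 = 132
  Shipping 256, fixed 236 → total 492.
  Any other capacity-feasible assignment to {D1, D3} ships for at least 256.
Compare {D1, D2, D3}: its best feasible assignment gives total 532.
Every other set of open sites that can feasibly serve all demand totals ≥ 532 even under its best assignment. Minimum: 492.

492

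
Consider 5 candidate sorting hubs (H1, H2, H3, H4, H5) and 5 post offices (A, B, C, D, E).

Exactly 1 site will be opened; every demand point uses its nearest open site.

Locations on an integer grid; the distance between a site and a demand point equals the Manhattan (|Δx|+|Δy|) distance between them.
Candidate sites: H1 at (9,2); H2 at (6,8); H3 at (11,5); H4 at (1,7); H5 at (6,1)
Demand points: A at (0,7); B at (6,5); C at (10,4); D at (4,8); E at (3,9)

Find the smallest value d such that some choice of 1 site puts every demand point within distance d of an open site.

Open {H2}.
  Farthest demand point is C at distance 8 (to H2); all others are ≤ 8.
With {H4} the worst case is 12.
With {H5} the worst case is 12.
No size-1 selection achieves below 8.

8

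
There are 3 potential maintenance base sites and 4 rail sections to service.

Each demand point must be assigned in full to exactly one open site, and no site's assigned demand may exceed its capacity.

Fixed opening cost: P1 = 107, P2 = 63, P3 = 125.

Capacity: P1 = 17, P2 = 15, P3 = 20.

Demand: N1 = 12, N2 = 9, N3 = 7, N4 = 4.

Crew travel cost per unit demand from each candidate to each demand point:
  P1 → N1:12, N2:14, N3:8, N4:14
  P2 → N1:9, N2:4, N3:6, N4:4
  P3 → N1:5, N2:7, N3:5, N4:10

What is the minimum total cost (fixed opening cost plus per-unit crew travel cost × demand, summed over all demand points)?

335

Open {P2, P3}; cheapest assignment that respects the capacities:
  P2 (cap 15, load 13): N2, N4 — cost 9×4 + 4×4 = 52
  P3 (cap 20, load 19): N1, N3 — cost 12×5 + 7×5 = 95
  Shipping 147, fixed 188 → total 335.
  Any other capacity-feasible assignment to {P2, P3} ships for at least 147.
Compare {P1, P2, P3}: its best feasible assignment gives total 442.
Compare {P1, P3}: its best feasible assignment gives total 509.
Every other set of open sites that can feasibly serve all demand totals ≥ 442 even under its best assignment. Minimum: 335.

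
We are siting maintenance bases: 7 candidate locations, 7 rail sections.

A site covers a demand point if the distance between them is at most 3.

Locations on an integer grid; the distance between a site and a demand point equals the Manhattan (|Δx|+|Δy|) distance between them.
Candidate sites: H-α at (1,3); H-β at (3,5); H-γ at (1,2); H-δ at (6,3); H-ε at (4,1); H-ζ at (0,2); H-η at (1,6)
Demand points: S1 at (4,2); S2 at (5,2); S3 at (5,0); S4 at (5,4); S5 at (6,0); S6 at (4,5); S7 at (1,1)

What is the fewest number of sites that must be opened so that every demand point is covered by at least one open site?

Coverage sets (demand points within 3 of each site):
  H-α: {S7}
  H-β: {S4, S6}
  H-γ: {S1, S7}
  H-δ: {S1, S2, S4, S5}
  H-ε: {S1, S2, S3, S5, S7}
  H-ζ: {S7}
  H-η: {}
No single site covers all 7 demand points.
But {H-β, H-ε} covers everything, so the minimum is 2.

2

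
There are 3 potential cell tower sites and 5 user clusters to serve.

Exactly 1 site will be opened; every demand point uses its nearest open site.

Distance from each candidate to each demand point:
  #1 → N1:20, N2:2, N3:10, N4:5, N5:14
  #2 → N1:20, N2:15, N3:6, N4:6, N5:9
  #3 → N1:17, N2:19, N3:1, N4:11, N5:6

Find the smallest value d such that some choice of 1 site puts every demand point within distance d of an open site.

19

Open {#3}.
  Farthest demand point is N2 at distance 19 (to #3); all others are ≤ 19.
With {#1} the worst case is 20.
With {#2} the worst case is 20.
No size-1 selection achieves below 19.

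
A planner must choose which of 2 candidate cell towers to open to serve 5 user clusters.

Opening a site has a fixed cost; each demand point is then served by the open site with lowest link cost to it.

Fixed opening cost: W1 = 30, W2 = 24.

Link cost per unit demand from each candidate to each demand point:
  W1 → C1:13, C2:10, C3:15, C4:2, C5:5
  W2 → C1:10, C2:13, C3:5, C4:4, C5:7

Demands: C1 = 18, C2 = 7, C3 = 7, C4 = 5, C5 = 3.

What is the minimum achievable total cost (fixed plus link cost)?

Open {W1, W2}: assign each demand point to its cheapest open site.
  C1→W2 18×10=180, C2→W1 7×10=70, C3→W2 7×5=35, C4→W1 5×2=10, C5→W1 3×5=15
  link cost 310, fixed 54 → total 364.
Compare {W2}: link cost 347 + fixed 24 = 371.
Compare {W1}: link cost 434 + fixed 30 = 464.

364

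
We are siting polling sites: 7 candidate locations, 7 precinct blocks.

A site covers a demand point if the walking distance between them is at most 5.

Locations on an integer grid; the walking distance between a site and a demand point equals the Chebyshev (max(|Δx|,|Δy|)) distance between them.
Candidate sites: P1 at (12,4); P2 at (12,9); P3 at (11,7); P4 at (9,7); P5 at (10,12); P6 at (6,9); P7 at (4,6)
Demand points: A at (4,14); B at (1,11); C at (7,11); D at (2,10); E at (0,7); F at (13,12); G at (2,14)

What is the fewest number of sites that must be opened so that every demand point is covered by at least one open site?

3

Coverage sets (demand points within 5 of each site):
  P1: {}
  P2: {C, F}
  P3: {C, F}
  P4: {C, F}
  P5: {C, F}
  P6: {A, B, C, D, G}
  P7: {B, C, D, E}
No 2 sites suffice: every size-2 union leaves at least one demand point uncovered.
But {P2, P6, P7} covers everything, so the minimum is 3.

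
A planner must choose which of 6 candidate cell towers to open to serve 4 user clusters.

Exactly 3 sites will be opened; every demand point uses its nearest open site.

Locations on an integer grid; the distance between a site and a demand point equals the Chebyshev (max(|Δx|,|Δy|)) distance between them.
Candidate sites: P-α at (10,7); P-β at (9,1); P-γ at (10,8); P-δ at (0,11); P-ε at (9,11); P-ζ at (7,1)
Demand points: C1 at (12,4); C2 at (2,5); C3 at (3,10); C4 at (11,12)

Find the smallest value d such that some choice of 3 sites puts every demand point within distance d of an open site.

Open {P-α, P-δ, P-ζ}.
  Farthest demand point is C2 at distance 5 (to P-ζ); all others are ≤ 5.
With {P-γ, P-δ, P-ζ} the worst case is 5.
With {P-δ, P-ε, P-ζ} the worst case is 5.
No size-3 selection achieves below 5.

5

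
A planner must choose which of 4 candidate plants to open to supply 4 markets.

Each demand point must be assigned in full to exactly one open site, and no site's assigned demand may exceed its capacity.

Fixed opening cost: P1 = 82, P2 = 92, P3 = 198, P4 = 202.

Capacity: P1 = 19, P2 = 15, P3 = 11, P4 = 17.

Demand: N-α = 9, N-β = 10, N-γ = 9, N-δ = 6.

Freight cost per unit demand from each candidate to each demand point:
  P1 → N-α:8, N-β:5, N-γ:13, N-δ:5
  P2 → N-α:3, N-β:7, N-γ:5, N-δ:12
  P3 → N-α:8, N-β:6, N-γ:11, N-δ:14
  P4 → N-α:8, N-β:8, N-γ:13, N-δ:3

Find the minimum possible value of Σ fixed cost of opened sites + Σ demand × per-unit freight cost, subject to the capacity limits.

413

Open {P1, P2}; cheapest assignment that respects the capacities:
  P1 (cap 19, load 19): N-α, N-β — cost 9×8 + 10×5 = 122
  P2 (cap 15, load 15): N-γ, N-δ — cost 9×5 + 6×12 = 117
  Shipping 239, fixed 174 → total 413.
  Any other capacity-feasible assignment to {P1, P2} ships for at least 239.
Compare {P1, P4}: its best feasible assignment gives total 541.
Compare {P1, P2, P4}: its best feasible assignment gives total 561.
Every other set of open sites that can feasibly serve all demand totals ≥ 541 even under its best assignment. Minimum: 413.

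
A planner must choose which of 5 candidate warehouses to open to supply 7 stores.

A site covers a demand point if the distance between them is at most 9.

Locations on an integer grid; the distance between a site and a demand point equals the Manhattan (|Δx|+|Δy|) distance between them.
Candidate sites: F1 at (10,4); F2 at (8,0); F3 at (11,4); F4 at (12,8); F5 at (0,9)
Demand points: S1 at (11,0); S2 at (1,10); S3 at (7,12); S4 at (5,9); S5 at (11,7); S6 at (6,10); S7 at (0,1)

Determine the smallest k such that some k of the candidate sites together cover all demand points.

Coverage sets (demand points within 9 of each site):
  F1: {S1, S5}
  F2: {S1, S7}
  F3: {S1, S5}
  F4: {S1, S3, S4, S5, S6}
  F5: {S2, S4, S6, S7}
No single site covers all 7 demand points.
But {F4, F5} covers everything, so the minimum is 2.

2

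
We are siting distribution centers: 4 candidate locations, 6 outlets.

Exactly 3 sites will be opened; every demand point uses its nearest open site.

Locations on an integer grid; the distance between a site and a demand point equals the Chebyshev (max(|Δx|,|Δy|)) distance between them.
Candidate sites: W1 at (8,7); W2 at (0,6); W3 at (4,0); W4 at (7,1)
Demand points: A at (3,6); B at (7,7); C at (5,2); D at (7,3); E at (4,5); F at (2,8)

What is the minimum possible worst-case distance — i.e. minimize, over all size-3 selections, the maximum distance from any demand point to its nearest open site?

4

Open {W1, W2, W3}.
  Farthest demand point is E at distance 4 (to W1); all others are ≤ 4.
With {W1, W2, W4} the worst case is 4.
With {W1, W3, W4} the worst case is 6.
No size-3 selection achieves below 4.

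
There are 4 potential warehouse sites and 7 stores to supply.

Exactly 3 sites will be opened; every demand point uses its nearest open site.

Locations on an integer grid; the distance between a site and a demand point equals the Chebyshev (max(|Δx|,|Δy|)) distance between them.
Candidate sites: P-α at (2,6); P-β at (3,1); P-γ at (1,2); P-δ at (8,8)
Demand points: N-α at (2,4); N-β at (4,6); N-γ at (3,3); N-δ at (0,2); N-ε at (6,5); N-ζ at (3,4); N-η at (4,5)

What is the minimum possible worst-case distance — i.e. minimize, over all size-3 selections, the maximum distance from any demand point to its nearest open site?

Open {P-α, P-β, P-δ}.
  Farthest demand point is N-δ at distance 3 (to P-β); all others are ≤ 3.
With {P-α, P-γ, P-δ} the worst case is 3.
With {P-α, P-β, P-γ} the worst case is 4.
No size-3 selection achieves below 3.

3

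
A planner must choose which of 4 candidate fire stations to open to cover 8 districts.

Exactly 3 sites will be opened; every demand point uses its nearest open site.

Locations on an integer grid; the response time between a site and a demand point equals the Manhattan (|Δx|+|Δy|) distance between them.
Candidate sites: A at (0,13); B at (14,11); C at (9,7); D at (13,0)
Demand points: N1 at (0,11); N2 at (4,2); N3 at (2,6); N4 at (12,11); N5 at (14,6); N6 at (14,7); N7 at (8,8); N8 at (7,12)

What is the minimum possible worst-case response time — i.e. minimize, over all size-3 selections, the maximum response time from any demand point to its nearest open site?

Open {A, B, C}.
  Farthest demand point is N2 at response time 10 (to C); all others are ≤ 10.
With {A, C, D} the worst case is 10.
With {A, B, D} the worst case is 11.
No size-3 selection achieves below 10.

10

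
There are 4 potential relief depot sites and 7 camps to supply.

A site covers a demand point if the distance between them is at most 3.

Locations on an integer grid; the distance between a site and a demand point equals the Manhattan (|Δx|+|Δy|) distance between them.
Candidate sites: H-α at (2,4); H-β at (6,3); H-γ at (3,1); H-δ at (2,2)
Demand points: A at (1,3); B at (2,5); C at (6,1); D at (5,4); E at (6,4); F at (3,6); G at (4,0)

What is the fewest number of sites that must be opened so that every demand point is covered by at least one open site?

Coverage sets (demand points within 3 of each site):
  H-α: {A, B, D, F}
  H-β: {C, D, E}
  H-γ: {C, G}
  H-δ: {A, B}
No 2 sites suffice: every size-2 union leaves at least one demand point uncovered.
But {H-α, H-β, H-γ} covers everything, so the minimum is 3.

3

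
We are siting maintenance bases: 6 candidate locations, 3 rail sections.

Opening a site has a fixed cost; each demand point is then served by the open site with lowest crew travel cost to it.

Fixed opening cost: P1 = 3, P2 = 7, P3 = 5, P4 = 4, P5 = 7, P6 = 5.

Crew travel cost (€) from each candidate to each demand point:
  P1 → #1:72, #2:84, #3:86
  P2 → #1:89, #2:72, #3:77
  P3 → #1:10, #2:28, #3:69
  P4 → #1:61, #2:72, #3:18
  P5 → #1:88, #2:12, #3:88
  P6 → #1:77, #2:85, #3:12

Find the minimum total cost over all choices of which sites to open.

Open {P3, P5, P6}: assign each demand point to its cheapest open site.
  #1→P3 10, #2→P5 12, #3→P6 12
  crew travel cost 34, fixed 17 → total 51.
Compare {P1, P3, P5, P6}: crew travel cost 34 + fixed 20 = 54.
Compare {P3, P4, P5, P6}: crew travel cost 34 + fixed 21 = 55.
Compare {P3, P4, P5}: crew travel cost 40 + fixed 16 = 56.
All other subsets cost ≥ 54. Minimum total cost: 51.

51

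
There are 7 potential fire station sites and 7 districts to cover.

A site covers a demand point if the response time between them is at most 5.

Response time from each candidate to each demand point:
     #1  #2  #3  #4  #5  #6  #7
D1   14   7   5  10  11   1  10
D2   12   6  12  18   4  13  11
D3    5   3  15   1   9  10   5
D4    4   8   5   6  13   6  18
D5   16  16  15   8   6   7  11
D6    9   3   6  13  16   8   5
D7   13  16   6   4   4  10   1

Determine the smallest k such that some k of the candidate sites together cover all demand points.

Coverage sets (demand points within 5 of each site):
  D1: {#3, #6}
  D2: {#5}
  D3: {#1, #2, #4, #7}
  D4: {#1, #3}
  D5: {}
  D6: {#2, #7}
  D7: {#4, #5, #7}
No 2 sites suffice: every size-2 union leaves at least one demand point uncovered.
But {D1, D2, D3} covers everything, so the minimum is 3.

3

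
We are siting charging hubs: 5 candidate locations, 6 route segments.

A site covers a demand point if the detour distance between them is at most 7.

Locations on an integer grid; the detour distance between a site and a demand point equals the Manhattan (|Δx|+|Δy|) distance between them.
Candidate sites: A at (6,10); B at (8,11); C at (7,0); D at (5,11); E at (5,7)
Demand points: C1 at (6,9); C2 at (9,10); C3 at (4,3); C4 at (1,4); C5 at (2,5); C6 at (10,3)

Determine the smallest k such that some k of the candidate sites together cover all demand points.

Coverage sets (demand points within 7 of each site):
  A: {C1, C2}
  B: {C1, C2}
  C: {C3, C6}
  D: {C1, C2}
  E: {C1, C2, C3, C4, C5}
No single site covers all 6 demand points.
But {C, E} covers everything, so the minimum is 2.

2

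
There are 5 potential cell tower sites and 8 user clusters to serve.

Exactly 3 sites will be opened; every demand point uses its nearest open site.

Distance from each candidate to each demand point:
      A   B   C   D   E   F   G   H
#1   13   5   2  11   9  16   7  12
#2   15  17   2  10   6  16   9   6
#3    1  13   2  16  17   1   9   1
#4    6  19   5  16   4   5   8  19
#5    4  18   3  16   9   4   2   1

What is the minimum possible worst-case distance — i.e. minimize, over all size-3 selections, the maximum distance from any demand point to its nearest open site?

Open {#1, #2, #3}.
  Farthest demand point is D at distance 10 (to #2); all others are ≤ 10.
With {#1, #2, #4} the worst case is 10.
With {#1, #2, #5} the worst case is 10.
No size-3 selection achieves below 10.

10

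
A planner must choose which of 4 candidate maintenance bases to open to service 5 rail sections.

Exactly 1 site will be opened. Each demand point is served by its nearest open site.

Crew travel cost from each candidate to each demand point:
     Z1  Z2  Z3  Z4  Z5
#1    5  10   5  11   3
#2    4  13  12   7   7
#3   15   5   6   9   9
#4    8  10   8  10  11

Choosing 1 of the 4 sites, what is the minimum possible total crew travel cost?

Open {#1}.
  Z1→#1 5, Z2→#1 10, Z3→#1 5, Z4→#1 11, Z5→#1 3  ⇒ total 34.
Compare {#2}: total 43.
Compare {#3}: total 44.
No size-1 selection does better; minimum is 34.

34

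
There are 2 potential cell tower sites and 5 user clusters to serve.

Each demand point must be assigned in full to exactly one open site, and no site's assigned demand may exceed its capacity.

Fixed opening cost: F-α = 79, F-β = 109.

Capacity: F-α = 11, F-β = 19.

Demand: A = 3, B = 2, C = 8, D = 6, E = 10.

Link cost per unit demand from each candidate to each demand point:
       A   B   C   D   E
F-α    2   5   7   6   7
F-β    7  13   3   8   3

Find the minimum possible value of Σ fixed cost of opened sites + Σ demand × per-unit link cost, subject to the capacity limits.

Open {F-α, F-β}; cheapest assignment that respects the capacities:
  F-α (cap 11, load 11): A, B, D — cost 3×2 + 2×5 + 6×6 = 52
  F-β (cap 19, load 18): C, E — cost 8×3 + 10×3 = 54
  Shipping 106, fixed 188 → total 294.
  Any other capacity-feasible assignment to {F-α, F-β} ships for at least 106.
Total demand is 29 and no other set of sites has combined capacity ≥ 29, so {F-α, F-β} is the only feasible choice of open sites. Minimum: 294.

294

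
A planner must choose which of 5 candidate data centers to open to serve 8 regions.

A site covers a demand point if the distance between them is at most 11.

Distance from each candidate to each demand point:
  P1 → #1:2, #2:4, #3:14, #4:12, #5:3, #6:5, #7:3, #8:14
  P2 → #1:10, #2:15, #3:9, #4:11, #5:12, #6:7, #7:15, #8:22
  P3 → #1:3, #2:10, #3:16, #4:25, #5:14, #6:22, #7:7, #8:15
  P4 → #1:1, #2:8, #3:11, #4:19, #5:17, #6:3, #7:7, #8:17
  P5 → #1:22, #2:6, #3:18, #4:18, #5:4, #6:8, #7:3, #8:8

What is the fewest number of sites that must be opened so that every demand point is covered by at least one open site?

Coverage sets (demand points within 11 of each site):
  P1: {#1, #2, #5, #6, #7}
  P2: {#1, #3, #4, #6}
  P3: {#1, #2, #7}
  P4: {#1, #2, #3, #6, #7}
  P5: {#2, #5, #6, #7, #8}
No single site covers all 8 demand points.
But {P2, P5} covers everything, so the minimum is 2.

2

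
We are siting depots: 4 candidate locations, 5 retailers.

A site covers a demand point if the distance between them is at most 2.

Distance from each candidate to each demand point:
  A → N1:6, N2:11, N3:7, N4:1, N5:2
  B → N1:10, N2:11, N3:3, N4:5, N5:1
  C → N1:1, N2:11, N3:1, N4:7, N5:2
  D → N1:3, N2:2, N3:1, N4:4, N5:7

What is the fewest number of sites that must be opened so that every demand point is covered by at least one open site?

3

Coverage sets (demand points within 2 of each site):
  A: {N4, N5}
  B: {N5}
  C: {N1, N3, N5}
  D: {N2, N3}
No 2 sites suffice: every size-2 union leaves at least one demand point uncovered.
But {A, C, D} covers everything, so the minimum is 3.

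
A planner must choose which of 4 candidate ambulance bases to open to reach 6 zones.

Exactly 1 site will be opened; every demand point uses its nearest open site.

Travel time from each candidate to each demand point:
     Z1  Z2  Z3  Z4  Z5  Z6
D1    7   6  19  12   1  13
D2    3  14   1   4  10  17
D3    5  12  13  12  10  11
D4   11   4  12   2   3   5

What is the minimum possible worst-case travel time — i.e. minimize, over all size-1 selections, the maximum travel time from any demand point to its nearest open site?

Open {D4}.
  Farthest demand point is Z3 at travel time 12 (to D4); all others are ≤ 12.
With {D3} the worst case is 13.
With {D2} the worst case is 17.
No size-1 selection achieves below 12.

12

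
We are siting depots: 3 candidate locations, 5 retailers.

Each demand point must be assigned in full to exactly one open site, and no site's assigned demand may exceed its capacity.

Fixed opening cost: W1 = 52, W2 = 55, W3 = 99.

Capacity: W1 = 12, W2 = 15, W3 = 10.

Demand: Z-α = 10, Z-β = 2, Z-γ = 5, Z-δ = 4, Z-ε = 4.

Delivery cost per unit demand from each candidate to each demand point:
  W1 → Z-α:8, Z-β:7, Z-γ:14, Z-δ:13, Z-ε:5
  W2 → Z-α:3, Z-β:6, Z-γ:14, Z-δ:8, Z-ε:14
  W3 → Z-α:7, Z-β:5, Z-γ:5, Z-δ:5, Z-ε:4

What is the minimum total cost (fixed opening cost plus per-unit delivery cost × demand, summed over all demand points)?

273

Open {W1, W2}; cheapest assignment that respects the capacities:
  W1 (cap 12, load 11): Z-β, Z-γ, Z-ε — cost 2×7 + 5×14 + 4×5 = 104
  W2 (cap 15, load 14): Z-α, Z-δ — cost 10×3 + 4×8 = 62
  Shipping 166, fixed 107 → total 273.
  Any other capacity-feasible assignment to {W1, W2} ships for at least 166.
Compare {W2, W3}: its best feasible assignment gives total 300.
Compare {W1, W2, W3}: its best feasible assignment gives total 313.
Every other set of open sites that can feasibly serve all demand totals ≥ 300 even under its best assignment. Minimum: 273.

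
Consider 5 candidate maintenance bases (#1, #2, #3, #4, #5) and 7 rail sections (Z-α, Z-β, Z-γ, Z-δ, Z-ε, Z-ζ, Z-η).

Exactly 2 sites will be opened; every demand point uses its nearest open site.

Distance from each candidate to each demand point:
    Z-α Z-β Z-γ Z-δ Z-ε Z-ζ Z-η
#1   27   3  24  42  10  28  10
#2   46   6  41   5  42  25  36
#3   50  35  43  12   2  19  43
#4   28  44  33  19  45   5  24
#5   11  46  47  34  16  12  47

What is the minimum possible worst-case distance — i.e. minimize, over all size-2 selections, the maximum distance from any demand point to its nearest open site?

27

Open {#1, #2}.
  Farthest demand point is Z-α at distance 27 (to #1); all others are ≤ 27.
With {#1, #3} the worst case is 27.
With {#1, #4} the worst case is 27.
No size-2 selection achieves below 27.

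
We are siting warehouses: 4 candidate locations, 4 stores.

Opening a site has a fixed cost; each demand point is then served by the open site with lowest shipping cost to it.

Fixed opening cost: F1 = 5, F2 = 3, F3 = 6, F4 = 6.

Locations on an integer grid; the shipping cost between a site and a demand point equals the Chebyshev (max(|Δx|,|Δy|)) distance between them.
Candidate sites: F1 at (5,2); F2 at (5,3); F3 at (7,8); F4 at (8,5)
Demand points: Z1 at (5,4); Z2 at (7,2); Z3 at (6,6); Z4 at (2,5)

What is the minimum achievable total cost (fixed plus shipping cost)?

12

Open {F2}: assign each demand point to its cheapest open site.
  Z1→F2 1, Z2→F2 2, Z3→F2 3, Z4→F2 3
  shipping cost 9, fixed 3 → total 12.
Compare {F1}: shipping cost 11 + fixed 5 = 16.
Compare {F1, F2}: shipping cost 9 + fixed 8 = 17.
Compare {F2, F3}: shipping cost 8 + fixed 9 = 17.
All other subsets cost ≥ 16. Minimum total cost: 12.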